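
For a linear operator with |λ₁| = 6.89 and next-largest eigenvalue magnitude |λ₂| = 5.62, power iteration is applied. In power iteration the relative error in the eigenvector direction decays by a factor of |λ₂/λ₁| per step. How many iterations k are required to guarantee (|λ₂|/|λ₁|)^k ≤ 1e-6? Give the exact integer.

68

|λ₂/λ₁| = 5.62/6.89 = 0.81567
Need k ≥ ln(1e-6) / ln(0.81567) = -13.8155 / -0.2037 ≈ 67.810
Smallest integer k satisfying the bound: 68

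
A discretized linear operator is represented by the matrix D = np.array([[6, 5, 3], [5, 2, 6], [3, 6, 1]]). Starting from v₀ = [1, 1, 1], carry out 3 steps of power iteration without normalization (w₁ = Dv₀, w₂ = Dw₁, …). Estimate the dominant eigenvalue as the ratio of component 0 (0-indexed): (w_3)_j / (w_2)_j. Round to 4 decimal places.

λ ≈ 12.5363

w1 = Dv₀ = (14, 13, 10)
w2 = Dw1 = (179, 156, 130)
w3 = Dw2 = (2244, 1987, 1603)
Ratio at component: 2244 / 179 = 12.5363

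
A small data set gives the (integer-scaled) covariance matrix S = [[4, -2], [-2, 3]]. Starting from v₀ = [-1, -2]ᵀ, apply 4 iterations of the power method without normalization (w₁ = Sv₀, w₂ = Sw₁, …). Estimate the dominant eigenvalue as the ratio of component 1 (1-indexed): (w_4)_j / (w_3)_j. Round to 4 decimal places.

λ ≈ 5.8571

w1 = Sv₀ = (0, -4)
w2 = Sw1 = (8, -12)
w3 = Sw2 = (56, -52)
w4 = Sw3 = (328, -268)
Ratio at component: 328 / 56 = 5.8571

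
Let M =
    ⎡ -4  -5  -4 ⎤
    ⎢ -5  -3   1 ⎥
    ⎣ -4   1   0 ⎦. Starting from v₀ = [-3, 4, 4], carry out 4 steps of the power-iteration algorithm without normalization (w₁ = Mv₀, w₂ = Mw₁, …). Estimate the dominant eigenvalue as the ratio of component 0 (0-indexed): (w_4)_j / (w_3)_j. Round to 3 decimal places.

λ ≈ -4.643

w1 = Mv₀ = ((-4)·(-3) + (-5)·4 + (-4)·4; (-5)·(-3) + (-3)·4 + 1·4; (-4)·(-3) + 1·4 + 0·4) = (-24, 7, 16)
w2 = Mw1 = ((-4)·(-24) + (-5)·7 + (-4)·16; (-5)·(-24) + (-3)·7 + 1·16; (-4)·(-24) + 1·7 + 0·16) = (-3, 115, 103)
w3 = Mw2 = (-975, -227, 127)
w4 = Mw3 = (4527, 5683, 3673)
Ratio at component: 4527 / -975 = -4.643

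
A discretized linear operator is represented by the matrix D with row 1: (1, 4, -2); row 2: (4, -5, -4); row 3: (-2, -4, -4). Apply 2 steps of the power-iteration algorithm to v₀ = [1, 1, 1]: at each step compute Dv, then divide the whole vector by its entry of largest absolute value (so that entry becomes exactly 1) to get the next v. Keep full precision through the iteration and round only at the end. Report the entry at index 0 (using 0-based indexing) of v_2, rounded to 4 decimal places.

0.0390

Dv0 = (3.00000, -5.00000, -10.00000); divide by -10.00000 → v1 = (-0.30000, 0.50000, 1.00000)
Dv1 = (-0.30000, -7.70000, -5.40000); divide by -7.70000 → v2 = (0.03896, 1.00000, 0.70130)
Requested entry of v2: 3/77 = 0.0390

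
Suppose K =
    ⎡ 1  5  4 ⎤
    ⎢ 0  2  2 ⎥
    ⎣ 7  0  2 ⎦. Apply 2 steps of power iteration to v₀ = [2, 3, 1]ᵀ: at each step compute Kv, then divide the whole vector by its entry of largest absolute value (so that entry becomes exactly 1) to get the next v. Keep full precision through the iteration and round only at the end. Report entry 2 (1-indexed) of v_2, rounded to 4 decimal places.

0.2682

Kv0 = (21.00000, 8.00000, 16.00000); divide by 21.00000 → v1 = (1.00000, 0.38095, 0.76190)
Kv1 = (5.95238, 2.28571, 8.52381); divide by 8.52381 → v2 = (0.69832, 0.26816, 1.00000)
Requested entry of v2: 48/179 = 0.2682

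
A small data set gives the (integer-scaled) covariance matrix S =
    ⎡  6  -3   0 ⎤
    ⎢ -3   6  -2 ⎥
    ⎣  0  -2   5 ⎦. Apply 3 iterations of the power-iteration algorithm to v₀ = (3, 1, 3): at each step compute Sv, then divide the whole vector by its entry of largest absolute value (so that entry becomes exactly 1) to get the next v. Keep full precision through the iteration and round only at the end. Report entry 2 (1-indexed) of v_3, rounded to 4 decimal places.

1.0000

Sv0 = (15.00000, -9.00000, 13.00000); divide by 15.00000 → v1 = (1.00000, -0.60000, 0.86667)
Sv1 = (7.80000, -8.33333, 5.53333); divide by -8.33333 → v2 = (-0.93600, 1.00000, -0.66400)
Sv2 = (-8.61600, 10.13600, -5.32000); divide by 10.13600 → v3 = (-0.85004, 1.00000, -0.52486)
Requested entry of v3: -1267/-1267 = 1.0000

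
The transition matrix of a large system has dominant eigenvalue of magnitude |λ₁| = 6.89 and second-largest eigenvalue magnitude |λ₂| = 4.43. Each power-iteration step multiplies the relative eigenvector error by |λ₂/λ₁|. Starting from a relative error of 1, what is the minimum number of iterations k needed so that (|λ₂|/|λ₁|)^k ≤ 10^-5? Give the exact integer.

27

|λ₂/λ₁| = 4.43/6.89 = 0.64296
Need k ≥ ln(10^-5) / ln(0.64296) = -11.5129 / -0.4417 ≈ 26.067
Smallest integer k satisfying the bound: 27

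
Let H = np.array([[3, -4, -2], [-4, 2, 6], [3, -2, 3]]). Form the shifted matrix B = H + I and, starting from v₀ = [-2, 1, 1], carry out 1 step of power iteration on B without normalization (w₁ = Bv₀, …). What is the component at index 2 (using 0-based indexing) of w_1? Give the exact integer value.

-4

B = H + I has rows (4, -4, -2); (-4, 3, 6); (3, -2, 4)
w1 = Bv₀ = (4·(-2) + (-4)·1 + (-2)·1; (-4)·(-2) + 3·1 + 6·1; 3·(-2) + (-2)·1 + 4·1) = (-14, 17, -4)
Requested component of w1: -4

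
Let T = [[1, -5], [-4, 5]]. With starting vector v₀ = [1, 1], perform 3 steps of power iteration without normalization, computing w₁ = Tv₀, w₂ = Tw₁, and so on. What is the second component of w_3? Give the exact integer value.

w1 = Tv₀ = (1·1 + (-5)·1; (-4)·1 + 5·1) = (-4, 1)
w2 = Tw1 = (1·(-4) + (-5)·1; (-4)·(-4) + 5·1) = (-9, 21)
w3 = Tw2 = (-114, 141)
The requested component of w3 is 141.

141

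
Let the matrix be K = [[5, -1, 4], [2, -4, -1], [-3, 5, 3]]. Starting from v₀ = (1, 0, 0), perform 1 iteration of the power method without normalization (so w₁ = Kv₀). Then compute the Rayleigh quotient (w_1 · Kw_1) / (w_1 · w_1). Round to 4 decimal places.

w1 = Kv₀ = (5·1 + (-1)·0 + 4·0; 2·1 + (-4)·0 + (-1)·0; (-3)·1 + 5·0 + 3·0) = (5, 2, -3)
Kw1 = (11, 5, -14)
w1·Kw1 = 5·11 + 2·5 + (-3)·(-14) = 107; w1·w1 = 5·5 + 2·2 + (-3)·(-3) = 38
λ ≈ 107/38 = 2.8158

λ ≈ 2.8158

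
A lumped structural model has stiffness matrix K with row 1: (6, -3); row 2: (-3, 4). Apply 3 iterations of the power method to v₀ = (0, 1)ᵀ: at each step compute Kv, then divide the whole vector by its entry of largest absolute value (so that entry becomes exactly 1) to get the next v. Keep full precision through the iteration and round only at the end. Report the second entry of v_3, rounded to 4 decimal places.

Kv0 = (-3.00000, 4.00000); divide by 4.00000 → v1 = (-0.75000, 1.00000)
Kv1 = (-7.50000, 6.25000); divide by -7.50000 → v2 = (1.00000, -0.83333)
Kv2 = (8.50000, -6.33333); divide by 8.50000 → v3 = (1.00000, -0.74510)
Requested entry of v3: 190/-255 = -0.7451

-0.7451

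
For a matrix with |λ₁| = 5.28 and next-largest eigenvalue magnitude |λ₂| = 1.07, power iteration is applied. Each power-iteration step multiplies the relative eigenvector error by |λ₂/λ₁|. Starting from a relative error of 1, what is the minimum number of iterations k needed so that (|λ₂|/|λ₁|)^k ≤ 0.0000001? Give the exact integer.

11

|λ₂/λ₁| = 1.07/5.28 = 0.20265
Need k ≥ ln(0.0000001) / ln(0.20265) = -16.1181 / -1.5963 ≈ 10.097
Smallest integer k satisfying the bound: 11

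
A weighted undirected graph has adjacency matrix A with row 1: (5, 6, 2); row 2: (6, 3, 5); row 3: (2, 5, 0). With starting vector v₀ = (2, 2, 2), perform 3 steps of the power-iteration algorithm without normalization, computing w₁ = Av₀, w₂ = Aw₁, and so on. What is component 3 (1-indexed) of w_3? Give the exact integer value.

2202

w1 = Av₀ = (26, 28, 14)
w2 = Aw1 = (326, 310, 192)
w3 = Aw2 = (3874, 3846, 2202)
The requested component of w3 is 2202.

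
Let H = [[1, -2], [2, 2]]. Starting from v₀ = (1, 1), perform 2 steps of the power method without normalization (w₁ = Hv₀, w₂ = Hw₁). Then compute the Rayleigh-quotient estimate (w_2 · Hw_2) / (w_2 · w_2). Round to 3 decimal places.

1.308

w1 = Hv₀ = (1·1 + (-2)·1; 2·1 + 2·1) = (-1, 4)
w2 = Hw1 = (1·(-1) + (-2)·4; 2·(-1) + 2·4) = (-9, 6)
Hw2 = (-21, -6)
w2·Hw2 = (-9)·(-21) + 6·(-6) = 153; w2·w2 = (-9)·(-9) + 6·6 = 117
λ ≈ 153/117 = 1.308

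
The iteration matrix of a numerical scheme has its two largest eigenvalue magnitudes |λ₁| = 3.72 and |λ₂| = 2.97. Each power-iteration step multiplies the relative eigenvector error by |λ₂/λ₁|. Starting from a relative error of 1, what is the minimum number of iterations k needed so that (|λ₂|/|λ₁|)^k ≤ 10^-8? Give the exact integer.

82

|λ₂/λ₁| = 2.97/3.72 = 0.79839
Need k ≥ ln(10^-8) / ln(0.79839) = -18.4207 / -0.2252 ≈ 81.811
Smallest integer k satisfying the bound: 82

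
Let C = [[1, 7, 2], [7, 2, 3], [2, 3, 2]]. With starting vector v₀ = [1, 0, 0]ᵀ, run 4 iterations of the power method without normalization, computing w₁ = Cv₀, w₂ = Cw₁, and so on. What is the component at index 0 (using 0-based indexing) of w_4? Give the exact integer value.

4374

w1 = Cv₀ = (1·1 + 7·0 + 2·0; 7·1 + 2·0 + 3·0; 2·1 + 3·0 + 2·0) = (1, 7, 2)
w2 = Cw1 = (1·1 + 7·7 + 2·2; 7·1 + 2·7 + 3·2; 2·1 + 3·7 + 2·2) = (54, 27, 27)
w3 = Cw2 = (297, 513, 243)
w4 = Cw3 = (4374, 3834, 2619)
The requested component of w4 is 4374.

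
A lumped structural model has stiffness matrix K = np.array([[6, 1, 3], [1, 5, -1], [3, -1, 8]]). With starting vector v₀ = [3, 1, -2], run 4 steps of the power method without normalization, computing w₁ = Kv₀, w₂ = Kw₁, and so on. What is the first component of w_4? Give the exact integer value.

w1 = Kv₀ = (6·3 + 1·1 + 3·(-2); 1·3 + 5·1 + (-1)·(-2); 3·3 + (-1)·1 + 8·(-2)) = (13, 10, -8)
w2 = Kw1 = (6·13 + 1·10 + 3·(-8); 1·13 + 5·10 + (-1)·(-8); 3·13 + (-1)·10 + 8·(-8)) = (64, 71, -35)
w3 = Kw2 = (350, 454, -159)
w4 = Kw3 = (2077, 2779, -676)
The requested component of w4 is 2077.

2077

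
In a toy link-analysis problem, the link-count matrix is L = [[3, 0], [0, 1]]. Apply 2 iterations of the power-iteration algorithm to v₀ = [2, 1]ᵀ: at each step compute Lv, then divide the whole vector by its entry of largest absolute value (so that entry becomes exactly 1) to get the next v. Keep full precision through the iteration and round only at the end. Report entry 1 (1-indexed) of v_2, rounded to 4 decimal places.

1.0000

Lv0 = (6.00000, 1.00000); divide by 6.00000 → v1 = (1.00000, 0.16667)
Lv1 = (3.00000, 0.16667); divide by 3.00000 → v2 = (1.00000, 0.05556)
Requested entry of v2: 18/18 = 1.0000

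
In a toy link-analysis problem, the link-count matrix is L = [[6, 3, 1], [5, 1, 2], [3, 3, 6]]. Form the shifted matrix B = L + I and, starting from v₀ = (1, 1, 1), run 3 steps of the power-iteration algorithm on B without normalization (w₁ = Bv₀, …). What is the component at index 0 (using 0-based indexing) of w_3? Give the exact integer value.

B = L + I has rows (7, 3, 1); (5, 2, 2); (3, 3, 7)
w1 = Bv₀ = (7·1 + 3·1 + 1·1; 5·1 + 2·1 + 2·1; 3·1 + 3·1 + 7·1) = (11, 9, 13)
w2 = Bw1 = (7·11 + 3·9 + 1·13; 5·11 + 2·9 + 2·13; 3·11 + 3·9 + 7·13) = (117, 99, 151)
w3 = Bw2 = (1267, 1085, 1705)
Requested component of w3: 1267

1267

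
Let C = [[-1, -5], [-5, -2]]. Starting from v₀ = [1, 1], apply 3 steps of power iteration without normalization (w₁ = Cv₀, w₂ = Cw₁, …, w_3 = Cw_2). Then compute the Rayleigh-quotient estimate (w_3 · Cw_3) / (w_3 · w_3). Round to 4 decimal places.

w1 = Cv₀ = ((-1)·1 + (-5)·1; (-5)·1 + (-2)·1) = (-6, -7)
w2 = Cw1 = ((-1)·(-6) + (-5)·(-7); (-5)·(-6) + (-2)·(-7)) = (41, 44)
w3 = Cw2 = (-261, -293)
Cw3 = (1726, 1891)
w3·Cw3 = (-261)·1726 + (-293)·1891 = -1004549; w3·w3 = (-261)·(-261) + (-293)·(-293) = 153970
λ ≈ -1004549/153970 = -6.5243

λ ≈ -6.5243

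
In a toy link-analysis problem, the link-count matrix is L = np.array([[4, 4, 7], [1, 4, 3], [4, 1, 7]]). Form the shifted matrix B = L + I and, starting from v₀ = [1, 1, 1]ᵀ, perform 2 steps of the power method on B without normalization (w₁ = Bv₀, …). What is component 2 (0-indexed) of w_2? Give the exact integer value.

177

B = L + I has rows (5, 4, 7); (1, 5, 3); (4, 1, 8)
w1 = Bv₀ = (16, 9, 13)
w2 = Bw1 = (207, 100, 177)
Requested component of w2: 177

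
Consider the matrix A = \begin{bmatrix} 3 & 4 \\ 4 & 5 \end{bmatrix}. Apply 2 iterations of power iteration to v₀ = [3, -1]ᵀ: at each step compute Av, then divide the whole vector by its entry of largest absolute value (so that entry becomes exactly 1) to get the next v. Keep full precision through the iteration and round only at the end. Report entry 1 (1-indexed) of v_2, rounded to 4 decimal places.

0.7818

Av0 = (5.00000, 7.00000); divide by 7.00000 → v1 = (0.71429, 1.00000)
Av1 = (6.14286, 7.85714); divide by 7.85714 → v2 = (0.78182, 1.00000)
Requested entry of v2: 43/55 = 0.7818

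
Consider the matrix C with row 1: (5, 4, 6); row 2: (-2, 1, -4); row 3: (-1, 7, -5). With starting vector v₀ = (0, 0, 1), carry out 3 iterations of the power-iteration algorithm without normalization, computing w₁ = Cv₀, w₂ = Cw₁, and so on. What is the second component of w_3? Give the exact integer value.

w1 = Cv₀ = (5·0 + 4·0 + 6·1; (-2)·0 + 1·0 + (-4)·1; (-1)·0 + 7·0 + (-5)·1) = (6, -4, -5)
w2 = Cw1 = (5·6 + 4·(-4) + 6·(-5); (-2)·6 + 1·(-4) + (-4)·(-5); (-1)·6 + 7·(-4) + (-5)·(-5)) = (-16, 4, -9)
w3 = Cw2 = (-118, 72, 89)
The requested component of w3 is 72.

72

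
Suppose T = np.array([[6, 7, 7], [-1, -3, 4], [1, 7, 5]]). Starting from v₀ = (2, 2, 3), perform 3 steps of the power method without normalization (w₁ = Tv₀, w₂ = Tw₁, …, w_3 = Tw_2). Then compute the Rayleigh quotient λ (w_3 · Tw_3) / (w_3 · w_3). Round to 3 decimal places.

8.981

w1 = Tv₀ = (6·2 + 7·2 + 7·3; (-1)·2 + (-3)·2 + 4·3; 1·2 + 7·2 + 5·3) = (47, 4, 31)
w2 = Tw1 = (6·47 + 7·4 + 7·31; (-1)·47 + (-3)·4 + 4·31; 1·47 + 7·4 + 5·31) = (527, 65, 230)
w3 = Tw2 = (5227, 198, 2132)
Tw3 = (47672, 2707, 17273)
w3·Tw3 = 5227·47672 + 198·2707 + 2132·17273 = 286543566; w3·w3 = 5227·5227 + 198·198 + 2132·2132 = 31906157
λ ≈ 286543566/31906157 = 8.981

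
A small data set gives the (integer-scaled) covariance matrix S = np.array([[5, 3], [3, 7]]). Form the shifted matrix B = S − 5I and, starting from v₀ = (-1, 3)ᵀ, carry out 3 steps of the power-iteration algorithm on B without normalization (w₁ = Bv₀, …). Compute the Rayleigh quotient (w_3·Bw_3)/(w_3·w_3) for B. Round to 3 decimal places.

B = S − 5I has rows (0, 3); (3, 2)
w1 = Bv₀ = (0·(-1) + 3·3; 3·(-1) + 2·3) = (9, 3)
w2 = Bw1 = (0·9 + 3·3; 3·9 + 2·3) = (9, 33)
w3 = Bw2 = (99, 93)
Bw3 = (279, 483)
w3·Bw3 = 72540; w3·w3 = 18450; μ ≈ 72540/18450 = 3.932

μ ≈ 3.932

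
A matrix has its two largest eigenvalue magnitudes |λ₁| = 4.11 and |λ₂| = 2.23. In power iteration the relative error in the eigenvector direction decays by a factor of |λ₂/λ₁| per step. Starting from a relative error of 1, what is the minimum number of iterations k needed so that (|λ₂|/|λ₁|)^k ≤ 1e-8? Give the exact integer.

|λ₂/λ₁| = 2.23/4.11 = 0.54258
Need k ≥ ln(1e-8) / ln(0.54258) = -18.4207 / -0.6114 ≈ 30.128
Smallest integer k satisfying the bound: 31

31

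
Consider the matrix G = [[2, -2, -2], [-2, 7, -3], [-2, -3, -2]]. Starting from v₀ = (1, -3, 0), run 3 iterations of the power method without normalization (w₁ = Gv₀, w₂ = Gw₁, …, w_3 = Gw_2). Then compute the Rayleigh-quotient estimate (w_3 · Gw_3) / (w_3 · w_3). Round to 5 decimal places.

8.21784

w1 = Gv₀ = (2·1 + (-2)·(-3) + (-2)·0; (-2)·1 + 7·(-3) + (-3)·0; (-2)·1 + (-3)·(-3) + (-2)·0) = (8, -23, 7)
w2 = Gw1 = (2·8 + (-2)·(-23) + (-2)·7; (-2)·8 + 7·(-23) + (-3)·7; (-2)·8 + (-3)·(-23) + (-2)·7) = (48, -198, 39)
w3 = Gw2 = (414, -1599, 420)
Gw3 = (3186, -13281, 3129)
w3·Gw3 = 414·3186 + (-1599)·(-13281) + 420·3129 = 23869503; w3·w3 = 414·414 + (-1599)·(-1599) + 420·420 = 2904597
λ ≈ 23869503/2904597 = 8.21784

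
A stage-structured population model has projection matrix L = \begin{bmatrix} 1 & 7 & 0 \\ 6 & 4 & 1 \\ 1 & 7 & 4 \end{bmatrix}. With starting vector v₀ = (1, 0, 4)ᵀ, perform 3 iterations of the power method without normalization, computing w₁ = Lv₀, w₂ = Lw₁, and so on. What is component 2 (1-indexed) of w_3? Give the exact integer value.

w1 = Lv₀ = (1, 10, 17)
w2 = Lw1 = (71, 63, 139)
w3 = Lw2 = (512, 817, 1068)
The requested component of w3 is 817.

817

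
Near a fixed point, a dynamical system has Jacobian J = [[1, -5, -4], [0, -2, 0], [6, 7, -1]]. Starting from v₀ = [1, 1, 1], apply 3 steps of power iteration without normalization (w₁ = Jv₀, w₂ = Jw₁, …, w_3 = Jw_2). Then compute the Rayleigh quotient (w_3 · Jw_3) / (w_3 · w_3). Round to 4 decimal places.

w1 = Jv₀ = (1·1 + (-5)·1 + (-4)·1; 0·1 + (-2)·1 + 0·1; 6·1 + 7·1 + (-1)·1) = (-8, -2, 12)
w2 = Jw1 = (1·(-8) + (-5)·(-2) + (-4)·12; 0·(-8) + (-2)·(-2) + 0·12; 6·(-8) + 7·(-2) + (-1)·12) = (-46, 4, -74)
w3 = Jw2 = (230, -8, -174)
Jw3 = (966, 16, 1498)
w3·Jw3 = 230·966 + (-8)·16 + (-174)·1498 = -38600; w3·w3 = 230·230 + (-8)·(-8) + (-174)·(-174) = 83240
λ ≈ -38600/83240 = -0.4637

-0.4637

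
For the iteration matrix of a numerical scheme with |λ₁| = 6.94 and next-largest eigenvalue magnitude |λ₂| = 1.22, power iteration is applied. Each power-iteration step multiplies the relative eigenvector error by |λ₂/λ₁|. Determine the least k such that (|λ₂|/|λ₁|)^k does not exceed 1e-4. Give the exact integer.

|λ₂/λ₁| = 1.22/6.94 = 0.17579
Need k ≥ ln(1e-4) / ln(0.17579) = -9.2103 / -1.7385 ≈ 5.298
Smallest integer k satisfying the bound: 6

6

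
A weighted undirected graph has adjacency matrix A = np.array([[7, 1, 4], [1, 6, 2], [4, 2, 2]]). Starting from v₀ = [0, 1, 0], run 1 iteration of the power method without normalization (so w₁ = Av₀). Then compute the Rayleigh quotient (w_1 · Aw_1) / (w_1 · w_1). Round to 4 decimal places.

w1 = Av₀ = (7·0 + 1·1 + 4·0; 1·0 + 6·1 + 2·0; 4·0 + 2·1 + 2·0) = (1, 6, 2)
Aw1 = (21, 41, 20)
w1·Aw1 = 1·21 + 6·41 + 2·20 = 307; w1·w1 = 1·1 + 6·6 + 2·2 = 41
λ ≈ 307/41 = 7.4878

λ ≈ 7.4878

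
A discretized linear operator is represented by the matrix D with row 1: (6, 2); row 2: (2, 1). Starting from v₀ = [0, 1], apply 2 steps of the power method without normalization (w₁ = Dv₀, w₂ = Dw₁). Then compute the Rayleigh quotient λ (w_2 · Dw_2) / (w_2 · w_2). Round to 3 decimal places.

w1 = Dv₀ = (2, 1)
w2 = Dw1 = (14, 5)
Dw2 = (94, 33)
w2·Dw2 = 14·94 + 5·33 = 1481; w2·w2 = 14·14 + 5·5 = 221
λ ≈ 1481/221 = 6.701

6.701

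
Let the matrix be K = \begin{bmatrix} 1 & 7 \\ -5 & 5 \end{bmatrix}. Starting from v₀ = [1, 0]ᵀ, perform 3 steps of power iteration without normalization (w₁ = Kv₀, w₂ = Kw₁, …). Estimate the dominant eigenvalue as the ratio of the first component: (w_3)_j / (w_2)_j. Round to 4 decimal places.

λ ≈ 7.1765

w1 = Kv₀ = (1, -5)
w2 = Kw1 = (-34, -30)
w3 = Kw2 = (-244, 20)
Ratio at component: -244 / -34 = 7.1765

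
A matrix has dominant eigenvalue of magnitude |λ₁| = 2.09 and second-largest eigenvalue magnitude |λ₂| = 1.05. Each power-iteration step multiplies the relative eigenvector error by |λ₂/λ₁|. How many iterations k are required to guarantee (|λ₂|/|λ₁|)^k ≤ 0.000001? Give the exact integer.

|λ₂/λ₁| = 1.05/2.09 = 0.50239
Need k ≥ ln(0.000001) / ln(0.50239) = -13.8155 / -0.6884 ≈ 20.070
Smallest integer k satisfying the bound: 21

21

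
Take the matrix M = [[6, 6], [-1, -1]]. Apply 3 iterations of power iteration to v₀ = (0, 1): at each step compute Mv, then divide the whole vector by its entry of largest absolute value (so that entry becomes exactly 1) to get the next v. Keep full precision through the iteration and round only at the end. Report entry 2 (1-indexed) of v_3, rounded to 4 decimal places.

Mv0 = (6.00000, -1.00000); divide by 6.00000 → v1 = (1.00000, -0.16667)
Mv1 = (5.00000, -0.83333); divide by 5.00000 → v2 = (1.00000, -0.16667)
Mv2 = (5.00000, -0.83333); divide by 5.00000 → v3 = (1.00000, -0.16667)
Requested entry of v3: -25/150 = -0.1667

-0.1667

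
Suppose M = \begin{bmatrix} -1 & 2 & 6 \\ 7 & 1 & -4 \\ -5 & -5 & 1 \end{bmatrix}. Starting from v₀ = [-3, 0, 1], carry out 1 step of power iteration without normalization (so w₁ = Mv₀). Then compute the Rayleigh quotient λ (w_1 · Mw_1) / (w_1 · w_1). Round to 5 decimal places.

2.61850

w1 = Mv₀ = ((-1)·(-3) + 2·0 + 6·1; 7·(-3) + 1·0 + (-4)·1; (-5)·(-3) + (-5)·0 + 1·1) = (9, -25, 16)
Mw1 = (37, -26, 96)
w1·Mw1 = 9·37 + (-25)·(-26) + 16·96 = 2519; w1·w1 = 9·9 + (-25)·(-25) + 16·16 = 962
λ ≈ 2519/962 = 2.61850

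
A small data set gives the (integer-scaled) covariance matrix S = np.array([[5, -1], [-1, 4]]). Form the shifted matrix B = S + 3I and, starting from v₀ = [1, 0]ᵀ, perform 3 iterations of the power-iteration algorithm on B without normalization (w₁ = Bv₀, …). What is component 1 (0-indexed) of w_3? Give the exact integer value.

-170

B = S + 3I has rows (8, -1); (-1, 7)
w1 = Bv₀ = (8, -1)
w2 = Bw1 = (65, -15)
w3 = Bw2 = (535, -170)
Requested component of w3: -170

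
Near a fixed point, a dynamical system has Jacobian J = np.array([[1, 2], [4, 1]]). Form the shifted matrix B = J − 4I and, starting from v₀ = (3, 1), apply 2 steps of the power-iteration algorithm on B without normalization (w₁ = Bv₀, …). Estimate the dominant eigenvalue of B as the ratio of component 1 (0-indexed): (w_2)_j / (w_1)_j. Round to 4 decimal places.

B = J − 4I has rows (-3, 2); (4, -3)
w1 = Bv₀ = (-7, 9)
w2 = Bw1 = (39, -55)
Ratio: -55/9 = -6.1111

μ ≈ -6.1111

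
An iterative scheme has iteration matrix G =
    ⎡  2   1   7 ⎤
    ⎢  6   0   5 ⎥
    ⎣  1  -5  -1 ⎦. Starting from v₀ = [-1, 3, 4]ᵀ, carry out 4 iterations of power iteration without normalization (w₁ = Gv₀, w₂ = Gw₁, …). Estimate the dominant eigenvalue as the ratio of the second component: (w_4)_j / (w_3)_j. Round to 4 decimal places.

w1 = Gv₀ = (2·(-1) + 1·3 + 7·4; 6·(-1) + 0·3 + 5·4; 1·(-1) + (-5)·3 + (-1)·4) = (29, 14, -20)
w2 = Gw1 = (2·29 + 1·14 + 7·(-20); 6·29 + 0·14 + 5·(-20); 1·29 + (-5)·14 + (-1)·(-20)) = (-68, 74, -21)
w3 = Gw2 = (-209, -513, -417)
w4 = Gw3 = (-3850, -3339, 2773)
Ratio at component: -3339 / -513 = 6.5088

λ ≈ 6.5088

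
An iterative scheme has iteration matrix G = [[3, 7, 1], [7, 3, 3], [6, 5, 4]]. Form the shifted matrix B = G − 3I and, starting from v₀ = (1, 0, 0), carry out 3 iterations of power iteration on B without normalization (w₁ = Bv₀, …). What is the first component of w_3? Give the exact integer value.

167

B = G − 3I has rows (0, 7, 1); (7, 0, 3); (6, 5, 1)
w1 = Bv₀ = (0, 7, 6)
w2 = Bw1 = (55, 18, 41)
w3 = Bw2 = (167, 508, 461)
Requested component of w3: 167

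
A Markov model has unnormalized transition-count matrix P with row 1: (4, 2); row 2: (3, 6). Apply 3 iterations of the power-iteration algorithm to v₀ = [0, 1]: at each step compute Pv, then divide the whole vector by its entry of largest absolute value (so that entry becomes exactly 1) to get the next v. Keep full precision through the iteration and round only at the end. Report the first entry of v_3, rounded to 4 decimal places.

Pv0 = (2.00000, 6.00000); divide by 6.00000 → v1 = (0.33333, 1.00000)
Pv1 = (3.33333, 7.00000); divide by 7.00000 → v2 = (0.47619, 1.00000)
Pv2 = (3.90476, 7.42857); divide by 7.42857 → v3 = (0.52564, 1.00000)
Requested entry of v3: 164/312 = 0.5256

0.5256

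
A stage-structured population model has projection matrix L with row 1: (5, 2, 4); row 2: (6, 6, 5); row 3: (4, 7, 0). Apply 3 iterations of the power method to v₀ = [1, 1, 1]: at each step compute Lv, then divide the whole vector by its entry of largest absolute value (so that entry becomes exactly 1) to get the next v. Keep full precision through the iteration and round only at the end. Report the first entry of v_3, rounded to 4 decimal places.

Lv0 = (11.00000, 17.00000, 11.00000); divide by 17.00000 → v1 = (0.64706, 1.00000, 0.64706)
Lv1 = (7.82353, 13.11765, 9.58824); divide by 13.11765 → v2 = (0.59641, 1.00000, 0.73094)
Lv2 = (7.90583, 13.23318, 9.38565); divide by 13.23318 → v3 = (0.59742, 1.00000, 0.70925)
Requested entry of v3: 1763/2951 = 0.5974

0.5974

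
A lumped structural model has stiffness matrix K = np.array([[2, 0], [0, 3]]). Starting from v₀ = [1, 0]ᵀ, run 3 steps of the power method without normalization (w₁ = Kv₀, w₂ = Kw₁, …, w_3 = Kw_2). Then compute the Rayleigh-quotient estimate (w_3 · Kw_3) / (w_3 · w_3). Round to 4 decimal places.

w1 = Kv₀ = (2, 0)
w2 = Kw1 = (4, 0)
w3 = Kw2 = (8, 0)
Kw3 = (16, 0)
w3·Kw3 = 8·16 + 0·0 = 128; w3·w3 = 8·8 + 0·0 = 64
λ ≈ 128/64 = 2.0000

λ ≈ 2.0000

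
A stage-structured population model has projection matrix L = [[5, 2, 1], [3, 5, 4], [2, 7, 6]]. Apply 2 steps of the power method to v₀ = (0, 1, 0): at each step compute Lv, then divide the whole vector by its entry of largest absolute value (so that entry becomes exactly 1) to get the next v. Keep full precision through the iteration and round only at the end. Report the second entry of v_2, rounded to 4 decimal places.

0.7284

Lv0 = (2.00000, 5.00000, 7.00000); divide by 7.00000 → v1 = (0.28571, 0.71429, 1.00000)
Lv1 = (3.85714, 8.42857, 11.57143); divide by 11.57143 → v2 = (0.33333, 0.72840, 1.00000)
Requested entry of v2: 59/81 = 0.7284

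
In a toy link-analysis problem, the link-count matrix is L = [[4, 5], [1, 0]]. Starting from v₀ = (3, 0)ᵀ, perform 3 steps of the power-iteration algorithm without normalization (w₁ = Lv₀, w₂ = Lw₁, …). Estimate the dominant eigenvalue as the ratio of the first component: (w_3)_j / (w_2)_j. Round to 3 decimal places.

w1 = Lv₀ = (12, 3)
w2 = Lw1 = (63, 12)
w3 = Lw2 = (312, 63)
Ratio at component: 312 / 63 = 4.952

λ ≈ 4.952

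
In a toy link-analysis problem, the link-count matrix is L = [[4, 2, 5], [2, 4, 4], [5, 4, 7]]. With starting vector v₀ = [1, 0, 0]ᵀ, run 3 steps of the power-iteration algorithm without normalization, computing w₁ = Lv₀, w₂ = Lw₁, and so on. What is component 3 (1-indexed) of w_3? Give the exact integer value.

810

w1 = Lv₀ = (4, 2, 5)
w2 = Lw1 = (45, 36, 63)
w3 = Lw2 = (567, 486, 810)
The requested component of w3 is 810.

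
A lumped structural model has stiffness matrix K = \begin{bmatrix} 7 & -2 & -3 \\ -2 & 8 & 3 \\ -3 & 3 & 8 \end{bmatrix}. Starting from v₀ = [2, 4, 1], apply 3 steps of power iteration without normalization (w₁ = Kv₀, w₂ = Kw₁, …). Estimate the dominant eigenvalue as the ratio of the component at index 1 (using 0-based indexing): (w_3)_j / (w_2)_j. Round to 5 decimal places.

λ ≈ 10.65493

w1 = Kv₀ = (7·2 + (-2)·4 + (-3)·1; (-2)·2 + 8·4 + 3·1; (-3)·2 + 3·4 + 8·1) = (3, 31, 14)
w2 = Kw1 = (7·3 + (-2)·31 + (-3)·14; (-2)·3 + 8·31 + 3·14; (-3)·3 + 3·31 + 8·14) = (-83, 284, 196)
w3 = Kw2 = (-1737, 3026, 2669)
Ratio at component: 3026 / 284 = 10.65493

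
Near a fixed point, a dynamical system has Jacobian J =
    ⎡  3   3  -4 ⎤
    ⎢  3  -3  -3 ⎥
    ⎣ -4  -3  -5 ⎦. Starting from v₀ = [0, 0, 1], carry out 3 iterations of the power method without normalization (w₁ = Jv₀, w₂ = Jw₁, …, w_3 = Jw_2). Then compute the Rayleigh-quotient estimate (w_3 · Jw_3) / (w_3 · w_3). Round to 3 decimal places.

w1 = Jv₀ = (3·0 + 3·0 + (-4)·1; 3·0 + (-3)·0 + (-3)·1; (-4)·0 + (-3)·0 + (-5)·1) = (-4, -3, -5)
w2 = Jw1 = (3·(-4) + 3·(-3) + (-4)·(-5); 3·(-4) + (-3)·(-3) + (-3)·(-5); (-4)·(-4) + (-3)·(-3) + (-5)·(-5)) = (-1, 12, 50)
w3 = Jw2 = (-167, -189, -282)
Jw3 = (60, 912, 2645)
w3·Jw3 = (-167)·60 + (-189)·912 + (-282)·2645 = -928278; w3·w3 = (-167)·(-167) + (-189)·(-189) + (-282)·(-282) = 143134
λ ≈ -928278/143134 = -6.485

λ ≈ -6.485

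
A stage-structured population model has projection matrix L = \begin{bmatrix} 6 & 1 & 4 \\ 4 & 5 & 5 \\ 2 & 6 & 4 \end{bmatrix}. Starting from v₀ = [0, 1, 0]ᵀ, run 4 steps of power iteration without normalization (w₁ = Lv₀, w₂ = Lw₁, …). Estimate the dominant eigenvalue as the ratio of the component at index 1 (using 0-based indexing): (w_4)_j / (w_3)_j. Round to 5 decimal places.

w1 = Lv₀ = (6·0 + 1·1 + 4·0; 4·0 + 5·1 + 5·0; 2·0 + 6·1 + 4·0) = (1, 5, 6)
w2 = Lw1 = (6·1 + 1·5 + 4·6; 4·1 + 5·5 + 5·6; 2·1 + 6·5 + 4·6) = (35, 59, 56)
w3 = Lw2 = (493, 715, 648)
w4 = Lw3 = (6265, 8787, 7868)
Ratio at component: 8787 / 715 = 12.28951

λ ≈ 12.28951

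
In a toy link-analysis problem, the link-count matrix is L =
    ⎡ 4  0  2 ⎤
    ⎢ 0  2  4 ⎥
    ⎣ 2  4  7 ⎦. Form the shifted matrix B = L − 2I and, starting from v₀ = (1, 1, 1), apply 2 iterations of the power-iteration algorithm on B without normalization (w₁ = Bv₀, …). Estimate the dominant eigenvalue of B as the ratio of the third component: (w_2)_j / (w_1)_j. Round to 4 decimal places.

7.1818

B = L − 2I has rows (2, 0, 2); (0, 0, 4); (2, 4, 5)
w1 = Bv₀ = (2·1 + 0·1 + 2·1; 0·1 + 0·1 + 4·1; 2·1 + 4·1 + 5·1) = (4, 4, 11)
w2 = Bw1 = (2·4 + 0·4 + 2·11; 0·4 + 0·4 + 4·11; 2·4 + 4·4 + 5·11) = (30, 44, 79)
Ratio: 79/11 = 7.1818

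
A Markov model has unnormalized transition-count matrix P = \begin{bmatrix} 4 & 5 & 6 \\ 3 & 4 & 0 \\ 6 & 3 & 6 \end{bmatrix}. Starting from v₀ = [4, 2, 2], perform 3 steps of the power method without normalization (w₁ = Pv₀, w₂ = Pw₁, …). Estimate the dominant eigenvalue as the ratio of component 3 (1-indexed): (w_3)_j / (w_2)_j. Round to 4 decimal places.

λ ≈ 12.6778

w1 = Pv₀ = (4·4 + 5·2 + 6·2; 3·4 + 4·2 + 0·2; 6·4 + 3·2 + 6·2) = (38, 20, 42)
w2 = Pw1 = (4·38 + 5·20 + 6·42; 3·38 + 4·20 + 0·42; 6·38 + 3·20 + 6·42) = (504, 194, 540)
w3 = Pw2 = (6226, 2288, 6846)
Ratio at component: 6846 / 540 = 12.6778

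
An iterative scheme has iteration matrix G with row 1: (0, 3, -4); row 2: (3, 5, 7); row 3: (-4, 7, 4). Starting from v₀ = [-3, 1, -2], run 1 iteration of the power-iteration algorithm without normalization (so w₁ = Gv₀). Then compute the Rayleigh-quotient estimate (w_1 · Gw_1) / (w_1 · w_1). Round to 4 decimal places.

-4.9894

w1 = Gv₀ = (11, -18, 11)
Gw1 = (-98, 20, -126)
w1·Gw1 = 11·(-98) + (-18)·20 + 11·(-126) = -2824; w1·w1 = 11·11 + (-18)·(-18) + 11·11 = 566
λ ≈ -2824/566 = -4.9894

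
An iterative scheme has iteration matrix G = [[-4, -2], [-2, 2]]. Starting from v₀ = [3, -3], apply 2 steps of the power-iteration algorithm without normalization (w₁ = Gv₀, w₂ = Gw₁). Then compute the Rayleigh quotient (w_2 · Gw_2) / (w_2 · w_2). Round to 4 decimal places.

λ ≈ -2.7059

w1 = Gv₀ = ((-4)·3 + (-2)·(-3); (-2)·3 + 2·(-3)) = (-6, -12)
w2 = Gw1 = ((-4)·(-6) + (-2)·(-12); (-2)·(-6) + 2·(-12)) = (48, -12)
Gw2 = (-168, -120)
w2·Gw2 = 48·(-168) + (-12)·(-120) = -6624; w2·w2 = 48·48 + (-12)·(-12) = 2448
λ ≈ -6624/2448 = -2.7059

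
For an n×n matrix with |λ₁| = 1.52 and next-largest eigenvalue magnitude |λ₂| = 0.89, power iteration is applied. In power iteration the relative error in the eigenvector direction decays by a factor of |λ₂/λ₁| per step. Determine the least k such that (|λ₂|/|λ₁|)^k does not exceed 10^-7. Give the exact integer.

|λ₂/λ₁| = 0.89/1.52 = 0.58553
Need k ≥ ln(10^-7) / ln(0.58553) = -16.1181 / -0.5352 ≈ 30.114
Smallest integer k satisfying the bound: 31

31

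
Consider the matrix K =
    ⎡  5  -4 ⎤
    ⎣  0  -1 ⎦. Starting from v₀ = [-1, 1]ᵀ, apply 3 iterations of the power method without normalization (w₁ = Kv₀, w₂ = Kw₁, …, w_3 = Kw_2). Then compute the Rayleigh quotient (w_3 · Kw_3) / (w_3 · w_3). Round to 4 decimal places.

w1 = Kv₀ = (-9, -1)
w2 = Kw1 = (-41, 1)
w3 = Kw2 = (-209, -1)
Kw3 = (-1041, 1)
w3·Kw3 = (-209)·(-1041) + (-1)·1 = 217568; w3·w3 = (-209)·(-209) + (-1)·(-1) = 43682
λ ≈ 217568/43682 = 4.9807

λ ≈ 4.9807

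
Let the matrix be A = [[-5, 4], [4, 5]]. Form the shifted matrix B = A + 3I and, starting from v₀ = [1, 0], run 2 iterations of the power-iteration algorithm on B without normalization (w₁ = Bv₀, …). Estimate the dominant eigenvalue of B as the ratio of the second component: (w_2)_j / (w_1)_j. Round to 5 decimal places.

μ ≈ 6.00000

B = A + 3I has rows (-2, 4); (4, 8)
w1 = Bv₀ = (-2, 4)
w2 = Bw1 = (20, 24)
Ratio: 24/4 = 6.00000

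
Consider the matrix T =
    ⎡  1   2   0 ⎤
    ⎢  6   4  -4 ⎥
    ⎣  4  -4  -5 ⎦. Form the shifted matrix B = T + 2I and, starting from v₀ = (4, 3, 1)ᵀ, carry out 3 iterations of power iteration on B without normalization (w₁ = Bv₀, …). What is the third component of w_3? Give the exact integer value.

B = T + 2I has rows (3, 2, 0); (6, 6, -4); (4, -4, -3)
w1 = Bv₀ = (18, 38, 1)
w2 = Bw1 = (130, 332, -83)
w3 = Bw2 = (1054, 3104, -559)
Requested component of w3: -559

-559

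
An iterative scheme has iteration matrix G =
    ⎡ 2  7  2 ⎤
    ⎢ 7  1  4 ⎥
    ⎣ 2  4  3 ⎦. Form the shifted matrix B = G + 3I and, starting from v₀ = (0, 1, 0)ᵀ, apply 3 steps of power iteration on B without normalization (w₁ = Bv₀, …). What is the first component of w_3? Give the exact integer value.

1030

B = G + 3I has rows (5, 7, 2); (7, 4, 4); (2, 4, 6)
w1 = Bv₀ = (7, 4, 4)
w2 = Bw1 = (71, 81, 54)
w3 = Bw2 = (1030, 1037, 790)
Requested component of w3: 1030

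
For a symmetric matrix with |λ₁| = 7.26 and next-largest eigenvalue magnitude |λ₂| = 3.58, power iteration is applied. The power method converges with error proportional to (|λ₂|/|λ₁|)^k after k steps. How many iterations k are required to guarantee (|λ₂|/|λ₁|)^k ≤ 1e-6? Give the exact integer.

|λ₂/λ₁| = 3.58/7.26 = 0.49311
Need k ≥ ln(1e-6) / ln(0.49311) = -13.8155 / -0.7070 ≈ 19.541
Smallest integer k satisfying the bound: 20

20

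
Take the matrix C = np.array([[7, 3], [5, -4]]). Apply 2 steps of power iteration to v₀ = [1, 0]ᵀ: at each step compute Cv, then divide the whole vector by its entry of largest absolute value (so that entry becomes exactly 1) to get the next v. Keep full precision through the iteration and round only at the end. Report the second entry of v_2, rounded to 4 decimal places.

Cv0 = (7.00000, 5.00000); divide by 7.00000 → v1 = (1.00000, 0.71429)
Cv1 = (9.14286, 2.14286); divide by 9.14286 → v2 = (1.00000, 0.23438)
Requested entry of v2: 15/64 = 0.2344

0.2344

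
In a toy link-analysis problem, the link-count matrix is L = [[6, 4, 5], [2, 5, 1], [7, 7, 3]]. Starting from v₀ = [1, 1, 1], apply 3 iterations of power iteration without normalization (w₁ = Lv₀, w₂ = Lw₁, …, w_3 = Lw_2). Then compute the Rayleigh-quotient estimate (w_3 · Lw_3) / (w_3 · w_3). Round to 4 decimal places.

w1 = Lv₀ = (6·1 + 4·1 + 5·1; 2·1 + 5·1 + 1·1; 7·1 + 7·1 + 3·1) = (15, 8, 17)
w2 = Lw1 = (6·15 + 4·8 + 5·17; 2·15 + 5·8 + 1·17; 7·15 + 7·8 + 3·17) = (207, 87, 212)
w3 = Lw2 = (2650, 1061, 2694)
Lw3 = (33614, 13299, 34059)
w3·Lw3 = 2650·33614 + 1061·13299 + 2694·34059 = 194942285; w3·w3 = 2650·2650 + 1061·1061 + 2694·2694 = 15405857
λ ≈ 194942285/15405857 = 12.6538

λ ≈ 12.6538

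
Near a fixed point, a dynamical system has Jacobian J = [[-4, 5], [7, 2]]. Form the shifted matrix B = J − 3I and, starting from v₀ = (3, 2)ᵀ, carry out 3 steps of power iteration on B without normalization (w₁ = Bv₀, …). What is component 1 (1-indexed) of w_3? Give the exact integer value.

B = J − 3I has rows (-7, 5); (7, -1)
w1 = Bv₀ = (-11, 19)
w2 = Bw1 = (172, -96)
w3 = Bw2 = (-1684, 1300)
Requested component of w3: -1684

-1684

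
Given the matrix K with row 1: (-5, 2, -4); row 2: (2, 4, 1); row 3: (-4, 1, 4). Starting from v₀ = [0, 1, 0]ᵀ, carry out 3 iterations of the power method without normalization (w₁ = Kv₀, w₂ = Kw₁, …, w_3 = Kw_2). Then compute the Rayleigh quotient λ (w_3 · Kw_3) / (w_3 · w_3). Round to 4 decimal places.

w1 = Kv₀ = (2, 4, 1)
w2 = Kw1 = (-6, 21, 0)
w3 = Kw2 = (72, 72, 45)
Kw3 = (-396, 477, -36)
w3·Kw3 = 72·(-396) + 72·477 + 45·(-36) = 4212; w3·w3 = 72·72 + 72·72 + 45·45 = 12393
λ ≈ 4212/12393 = 0.3399

λ ≈ 0.3399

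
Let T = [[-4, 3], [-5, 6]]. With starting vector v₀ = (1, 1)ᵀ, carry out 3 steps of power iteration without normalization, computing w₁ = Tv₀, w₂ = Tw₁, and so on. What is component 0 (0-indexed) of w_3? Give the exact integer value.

w1 = Tv₀ = (-1, 1)
w2 = Tw1 = (7, 11)
w3 = Tw2 = (5, 31)
The requested component of w3 is 5.

5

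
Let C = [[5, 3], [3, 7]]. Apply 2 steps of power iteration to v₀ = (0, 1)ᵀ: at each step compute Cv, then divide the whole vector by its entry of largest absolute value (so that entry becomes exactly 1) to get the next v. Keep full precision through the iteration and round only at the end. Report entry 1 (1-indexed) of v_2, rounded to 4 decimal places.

Cv0 = (3.00000, 7.00000); divide by 7.00000 → v1 = (0.42857, 1.00000)
Cv1 = (5.14286, 8.28571); divide by 8.28571 → v2 = (0.62069, 1.00000)
Requested entry of v2: 36/58 = 0.6207

0.6207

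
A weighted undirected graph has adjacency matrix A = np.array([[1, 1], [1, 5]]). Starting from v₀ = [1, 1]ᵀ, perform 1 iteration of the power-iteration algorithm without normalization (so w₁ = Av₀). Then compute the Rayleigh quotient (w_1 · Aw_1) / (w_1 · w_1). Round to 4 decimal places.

w1 = Av₀ = (2, 6)
Aw1 = (8, 32)
w1·Aw1 = 2·8 + 6·32 = 208; w1·w1 = 2·2 + 6·6 = 40
λ ≈ 208/40 = 5.2000

λ ≈ 5.2000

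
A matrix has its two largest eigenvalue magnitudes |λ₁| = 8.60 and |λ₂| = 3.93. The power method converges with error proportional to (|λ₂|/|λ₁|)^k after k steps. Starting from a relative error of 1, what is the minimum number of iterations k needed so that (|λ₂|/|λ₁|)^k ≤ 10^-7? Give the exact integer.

21

|λ₂/λ₁| = 3.93/8.60 = 0.45698
Need k ≥ ln(10^-7) / ln(0.45698) = -16.1181 / -0.7831 ≈ 20.582
Smallest integer k satisfying the bound: 21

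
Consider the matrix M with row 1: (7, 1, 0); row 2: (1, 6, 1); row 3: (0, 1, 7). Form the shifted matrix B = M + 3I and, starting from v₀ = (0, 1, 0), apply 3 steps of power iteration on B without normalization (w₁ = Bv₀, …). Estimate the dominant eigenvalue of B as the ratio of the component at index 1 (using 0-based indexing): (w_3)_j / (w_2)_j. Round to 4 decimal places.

B = M + 3I has rows (10, 1, 0); (1, 9, 1); (0, 1, 10)
w1 = Bv₀ = (10·0 + 1·1 + 0·0; 1·0 + 9·1 + 1·0; 0·0 + 1·1 + 10·0) = (1, 9, 1)
w2 = Bw1 = (10·1 + 1·9 + 0·1; 1·1 + 9·9 + 1·1; 0·1 + 1·9 + 10·1) = (19, 83, 19)
w3 = Bw2 = (273, 785, 273)
Ratio: 785/83 = 9.4578

μ ≈ 9.4578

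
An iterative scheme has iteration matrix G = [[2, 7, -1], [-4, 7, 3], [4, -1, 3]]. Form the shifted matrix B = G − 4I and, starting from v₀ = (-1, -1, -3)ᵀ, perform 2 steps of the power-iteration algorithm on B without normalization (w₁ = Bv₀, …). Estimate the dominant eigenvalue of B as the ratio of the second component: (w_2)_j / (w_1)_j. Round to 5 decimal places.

2.00000

B = G − 4I has rows (-2, 7, -1); (-4, 3, 3); (4, -1, -1)
w1 = Bv₀ = (-2, -8, 0)
w2 = Bw1 = (-52, -16, 0)
Ratio: -16/-8 = 2.00000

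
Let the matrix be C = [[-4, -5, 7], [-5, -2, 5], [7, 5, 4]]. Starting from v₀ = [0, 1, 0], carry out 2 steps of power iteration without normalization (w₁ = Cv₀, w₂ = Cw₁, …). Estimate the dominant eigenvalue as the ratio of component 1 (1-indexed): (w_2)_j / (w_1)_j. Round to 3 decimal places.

λ ≈ -13.000

w1 = Cv₀ = ((-4)·0 + (-5)·1 + 7·0; (-5)·0 + (-2)·1 + 5·0; 7·0 + 5·1 + 4·0) = (-5, -2, 5)
w2 = Cw1 = ((-4)·(-5) + (-5)·(-2) + 7·5; (-5)·(-5) + (-2)·(-2) + 5·5; 7·(-5) + 5·(-2) + 4·5) = (65, 54, -25)
Ratio at component: 65 / -5 = -13.000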